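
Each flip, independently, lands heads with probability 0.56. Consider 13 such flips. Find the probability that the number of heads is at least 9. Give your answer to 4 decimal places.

0.2507

X ~ Binomial(13, 0.56); P(X ≥ 9) = Σ C(13,k) p^k (1−p)^(13−k) over k:
  k=9: C(13,9)·0.56^9·0.44^4 = 0.145147
  k=10: C(13,10)·0.56^10·0.44^3 = 0.073893
  k=11: C(13,11)·0.56^11·0.44^2 = 0.025649
  k=12: C(13,12)·0.56^12·0.44^1 = 0.005441
  k=13: C(13,13)·0.56^13·0.44^0 = 0.000533
Total = 0.250663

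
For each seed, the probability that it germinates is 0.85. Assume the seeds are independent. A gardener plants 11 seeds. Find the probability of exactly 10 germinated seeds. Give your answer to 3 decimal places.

X ~ Binomial(n=11, p=0.85).
P(X=10) = C(11,10) · p^10 · (1−p)^1
= 11 · 0.19687 · 0.15 = 0.32484

0.325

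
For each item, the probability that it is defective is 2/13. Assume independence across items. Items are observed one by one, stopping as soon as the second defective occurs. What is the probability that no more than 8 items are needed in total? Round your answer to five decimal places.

0.35499

Finishing within 8 items ⇔ at least 2 successes in the first 8. With X ~ Binomial(8, 0.153846), P(Y ≤ 8) = 1 − P(X ≤ 1).
  k=0: C(8,0)·0.153846^0·0.846154^8 = 0.2627814
  k=1: C(8,1)·0.153846^1·0.846154^7 = 0.3822275
1 − 0.6450090 = 0.3549910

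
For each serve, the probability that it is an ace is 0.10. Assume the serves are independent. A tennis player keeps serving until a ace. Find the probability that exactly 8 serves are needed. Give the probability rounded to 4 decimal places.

Geometric (trials to first success), p = 0.10.
P(Y = 8) = (1−p)^7 · p = 0.4783 · 0.10 = 0.047830

0.0478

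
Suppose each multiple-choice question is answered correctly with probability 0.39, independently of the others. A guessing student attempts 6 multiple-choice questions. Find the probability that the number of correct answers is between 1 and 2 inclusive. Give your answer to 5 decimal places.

0.51353

X ~ Binomial(6, 0.39); P(1 ≤ X ≤ 2) = Σ C(6,k) p^k (1−p)^(6−k) over k:
  k=1: C(6,1)·0.39^1·0.61^5 = 0.1976355
  k=2: C(6,2)·0.39^2·0.61^4 = 0.3158929
Total = 0.5135284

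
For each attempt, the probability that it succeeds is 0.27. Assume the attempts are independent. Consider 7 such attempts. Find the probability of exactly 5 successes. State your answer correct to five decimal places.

0.01606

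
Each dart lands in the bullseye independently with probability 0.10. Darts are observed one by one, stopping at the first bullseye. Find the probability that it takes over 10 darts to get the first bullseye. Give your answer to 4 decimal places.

0.3487

Y = number of darts to the first success; geometric, p = 0.10.
P(Y > 10) = P(first 10 all fail) = (1−p)^10 = 0.348678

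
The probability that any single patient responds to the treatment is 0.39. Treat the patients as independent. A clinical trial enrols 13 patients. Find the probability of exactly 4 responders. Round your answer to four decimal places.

0.1934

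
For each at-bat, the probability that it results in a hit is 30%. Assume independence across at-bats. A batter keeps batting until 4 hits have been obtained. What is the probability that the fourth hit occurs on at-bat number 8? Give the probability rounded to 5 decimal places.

Y = trial on which the fourth success occurs; negative binomial, r=4, p=0.30.
P(Y=8) = C(7,3) · p^4 · (1−p)^4
= 35 · 0.0081 · 0.2401 = 0.0680683

0.06807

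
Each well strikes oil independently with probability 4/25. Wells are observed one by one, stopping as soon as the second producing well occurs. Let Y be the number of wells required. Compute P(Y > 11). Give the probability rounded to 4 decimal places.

0.4547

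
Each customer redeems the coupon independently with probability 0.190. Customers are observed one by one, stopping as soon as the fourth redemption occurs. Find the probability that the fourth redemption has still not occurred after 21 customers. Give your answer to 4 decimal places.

Needing more than 21 customers ⇔ fewer than 4 successes in the first 21. With X ~ Binomial(21, 0.19), P(Y > 21) = P(X ≤ 3).
  k=0: C(21,0)·0.19^0·0.81^21 = 0.011973
  k=1: C(21,1)·0.19^1·0.81^20 = 0.058976
  k=2: C(21,2)·0.19^2·0.81^19 = 0.138338
  k=3: C(21,3)·0.19^3·0.81^18 = 0.205515
P(X ≤ 3) = 0.414801

0.4148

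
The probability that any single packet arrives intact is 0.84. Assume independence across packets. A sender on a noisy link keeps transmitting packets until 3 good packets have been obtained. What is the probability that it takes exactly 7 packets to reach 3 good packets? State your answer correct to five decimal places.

Y = trial on which the third success occurs; negative binomial, r=3, p=0.84.
P(Y=7) = C(6,2) · p^3 · (1−p)^4
= 15 · 0.5927 · 0.00065536 = 0.0058265

0.00583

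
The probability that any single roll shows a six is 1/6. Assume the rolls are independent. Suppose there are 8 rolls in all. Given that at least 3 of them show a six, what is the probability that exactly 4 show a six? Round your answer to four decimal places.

0.1932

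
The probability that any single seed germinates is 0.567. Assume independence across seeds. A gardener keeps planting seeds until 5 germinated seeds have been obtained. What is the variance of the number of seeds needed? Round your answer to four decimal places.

Y = total seeds until the fifth success; negative binomial with r=5, p=0.567.
Var(Y) = r(1−p)/p² = 5·0.433 / 0.567² = 6.734290

6.7343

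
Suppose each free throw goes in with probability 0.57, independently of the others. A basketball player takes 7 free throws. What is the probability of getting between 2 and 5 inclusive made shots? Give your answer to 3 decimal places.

0.849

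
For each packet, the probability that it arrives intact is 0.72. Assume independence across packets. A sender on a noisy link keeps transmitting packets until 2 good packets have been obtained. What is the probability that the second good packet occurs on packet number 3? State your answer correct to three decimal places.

0.290

Y = trial on which the second success occurs; negative binomial, r=2, p=0.72.
P(Y=3) = C(2,1) · p^2 · (1−p)^1
= 2 · 0.5184 · 0.28 = 0.29030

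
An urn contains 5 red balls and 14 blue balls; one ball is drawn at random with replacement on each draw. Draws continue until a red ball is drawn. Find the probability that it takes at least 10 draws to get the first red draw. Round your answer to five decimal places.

0.06403

Y = number of draws to the first success; geometric, p = 0.263158.
P(Y > 9) = P(first 9 all fail) = (1−p)^9 = 0.0640280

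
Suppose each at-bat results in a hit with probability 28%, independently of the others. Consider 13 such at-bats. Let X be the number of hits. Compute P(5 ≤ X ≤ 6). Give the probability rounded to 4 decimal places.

0.2429

X ~ Binomial(13, 0.28); P(5 ≤ X ≤ 6) = Σ C(13,k) p^k (1−p)^(13−k) over k:
  k=5: C(13,5)·0.28^5·0.72^8 = 0.159966
  k=6: C(13,6)·0.28^6·0.72^7 = 0.082946
Total = 0.242912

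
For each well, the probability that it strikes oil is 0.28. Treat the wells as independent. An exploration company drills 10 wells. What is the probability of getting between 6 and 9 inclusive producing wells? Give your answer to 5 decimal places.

X ~ Binomial(10, 0.28); P(6 ≤ X ≤ 9) = Σ C(10,k) p^k (1−p)^(10−k) over k:
  k=6: C(10,6)·0.28^6·0.72^4 = 0.0271955
  k=7: C(10,7)·0.28^7·0.72^3 = 0.0060435
  k=8: C(10,8)·0.28^8·0.72^2 = 0.0008813
  k=9: C(10,9)·0.28^9·0.72^1 = 0.0000762
Total = 0.0341965

0.03420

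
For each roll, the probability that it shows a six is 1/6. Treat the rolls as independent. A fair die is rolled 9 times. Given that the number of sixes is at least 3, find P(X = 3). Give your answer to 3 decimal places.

X ~ Binomial(9, 0.166667). Want P(X=3 | X≥3) = P(X=3) / P(X≥3).
P(X=3) = C(9,3)·0.166667^3·0.833333^6 = 0.13024
P(X≥3) = 1 − 0.19381 − 0.34885 − 0.27908 = 0.17826
Ratio = 0.13024 / 0.17826 = 0.73061

0.731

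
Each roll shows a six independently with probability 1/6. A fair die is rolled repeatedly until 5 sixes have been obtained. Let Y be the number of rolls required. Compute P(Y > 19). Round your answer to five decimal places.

0.80110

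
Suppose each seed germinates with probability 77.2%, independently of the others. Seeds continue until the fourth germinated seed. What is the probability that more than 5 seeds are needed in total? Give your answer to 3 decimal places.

Needing more than 5 seeds ⇔ fewer than 4 successes in the first 5. With X ~ Binomial(5, 0.772), P(Y > 5) = P(X ≤ 3).
  k=0: C(5,0)·0.772^0·0.228^5 = 0.00062
  k=1: C(5,1)·0.772^1·0.228^4 = 0.01043
  k=2: C(5,2)·0.772^2·0.228^3 = 0.07064
  k=3: C(5,3)·0.772^3·0.228^2 = 0.23918
P(X ≤ 3) = 0.32086

0.321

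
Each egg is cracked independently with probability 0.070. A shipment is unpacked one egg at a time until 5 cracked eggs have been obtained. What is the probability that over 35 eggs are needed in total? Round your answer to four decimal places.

0.9052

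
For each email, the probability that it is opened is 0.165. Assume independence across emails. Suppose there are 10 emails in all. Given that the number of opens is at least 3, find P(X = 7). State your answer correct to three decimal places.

0.001

X ~ Binomial(10, 0.165). Want P(X=7 | X≥3) = P(X=7) / P(X≥3).
P(X=7) = C(10,7)·0.165^7·0.835^3 = 0.00023
P(X≥3) = 1 − 0.16476 − 0.32558 − 0.28952 = 0.22014
Ratio = 0.00023 / 0.22014 = 0.00106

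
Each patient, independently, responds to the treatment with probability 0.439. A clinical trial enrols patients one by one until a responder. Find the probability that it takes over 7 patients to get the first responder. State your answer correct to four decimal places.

0.0175

Y = number of patients to the first success; geometric, p = 0.439.
P(Y > 7) = P(first 7 all fail) = (1−p)^7 = 0.017488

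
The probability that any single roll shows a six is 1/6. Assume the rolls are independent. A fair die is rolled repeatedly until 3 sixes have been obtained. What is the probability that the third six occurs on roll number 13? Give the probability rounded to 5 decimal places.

0.04935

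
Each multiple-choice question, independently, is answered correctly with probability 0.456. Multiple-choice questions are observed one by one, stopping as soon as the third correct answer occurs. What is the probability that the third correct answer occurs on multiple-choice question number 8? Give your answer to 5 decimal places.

Y = trial on which the third success occurs; negative binomial, r=3, p=0.456.
P(Y=8) = C(7,2) · p^3 · (1−p)^5
= 21 · 0.094819 · 0.047642 = 0.0948655

0.09487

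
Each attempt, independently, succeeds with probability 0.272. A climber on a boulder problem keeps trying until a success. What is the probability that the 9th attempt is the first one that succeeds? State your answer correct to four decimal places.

0.0215

Geometric (trials to first success), p = 0.272.
P(Y = 9) = (1−p)^8 · p = 0.078895 · 0.272 = 0.021460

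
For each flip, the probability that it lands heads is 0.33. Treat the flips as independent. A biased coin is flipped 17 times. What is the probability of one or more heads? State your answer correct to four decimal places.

P(at least one) = 1 − P(none) = 1 − (1 − 0.33)^17
= 1 − 0.001105 = 0.998895

0.9989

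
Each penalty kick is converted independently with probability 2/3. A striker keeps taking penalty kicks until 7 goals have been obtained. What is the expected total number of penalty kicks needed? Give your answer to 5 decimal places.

10.50000

Y = total penalty kicks until the seventh success; negative binomial with r=7, p=0.666667.
E[Y] = r / p = 7 / 0.666667 = 10.5000000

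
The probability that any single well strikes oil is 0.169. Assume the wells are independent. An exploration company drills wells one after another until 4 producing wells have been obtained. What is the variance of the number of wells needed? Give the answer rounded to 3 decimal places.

Y = total wells until the fourth success; negative binomial with r=4, p=0.169.
Var(Y) = r(1−p)/p² = 4·0.831 / 0.169² = 116.38248

116.382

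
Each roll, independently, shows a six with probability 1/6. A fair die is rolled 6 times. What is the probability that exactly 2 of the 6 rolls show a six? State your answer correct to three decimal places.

0.201

X ~ Binomial(n=6, p=0.166667).
P(X=2) = C(6,2) · p^2 · (1−p)^4
= 15 · 0.027778 · 0.48225 = 0.20094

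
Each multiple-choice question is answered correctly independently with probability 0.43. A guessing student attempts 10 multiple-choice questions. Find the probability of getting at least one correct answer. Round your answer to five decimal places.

P(at least one) = 1 − P(none) = 1 − (1 − 0.43)^10
= 1 − 0.0036203 = 0.9963797

0.99638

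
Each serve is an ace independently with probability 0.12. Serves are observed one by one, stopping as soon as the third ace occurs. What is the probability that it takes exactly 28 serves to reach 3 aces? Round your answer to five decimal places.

Y = trial on which the third success occurs; negative binomial, r=3, p=0.12.
P(Y=28) = C(27,2) · p^3 · (1−p)^25
= 351 · 0.001728 · 0.040932 = 0.0248266

0.02483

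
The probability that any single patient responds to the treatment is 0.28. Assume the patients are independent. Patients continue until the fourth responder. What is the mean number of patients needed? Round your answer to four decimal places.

14.2857

Y = total patients until the fourth success; negative binomial with r=4, p=0.28.
E[Y] = r / p = 4 / 0.28 = 14.285714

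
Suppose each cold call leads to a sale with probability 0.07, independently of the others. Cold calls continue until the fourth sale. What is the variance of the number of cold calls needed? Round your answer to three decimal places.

759.184

Y = total cold calls until the fourth success; negative binomial with r=4, p=0.07.
Var(Y) = r(1−p)/p² = 4·0.93 / 0.07² = 759.18367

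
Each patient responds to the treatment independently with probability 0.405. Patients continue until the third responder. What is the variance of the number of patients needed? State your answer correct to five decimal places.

Y = total patients until the third success; negative binomial with r=3, p=0.405.
Var(Y) = r(1−p)/p² = 3·0.595 / 0.405² = 10.8824874

10.88249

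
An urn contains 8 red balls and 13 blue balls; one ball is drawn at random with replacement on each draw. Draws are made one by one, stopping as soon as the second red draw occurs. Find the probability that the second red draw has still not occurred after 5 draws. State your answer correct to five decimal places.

0.37064

Needing more than 5 draws ⇔ fewer than 2 successes in the first 5. With X ~ Binomial(5, 0.380952), P(Y > 5) = P(X ≤ 1).
  k=0: C(5,0)·0.380952^0·0.619048^5 = 0.0909118
  k=1: C(5,1)·0.380952^1·0.619048^4 = 0.2797286
P(X ≤ 1) = 0.3706404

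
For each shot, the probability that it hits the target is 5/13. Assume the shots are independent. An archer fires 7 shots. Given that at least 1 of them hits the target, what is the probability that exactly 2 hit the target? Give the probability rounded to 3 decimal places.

X ~ Binomial(7, 0.384615). Want P(X=2 | X≥1) = P(X=2) / P(X≥1).
P(X=2) = C(7,2)·0.384615^2·0.615385^5 = 0.27416
P(X≥1) = 1 − 0.03342 = 0.96658
Ratio = 0.27416 / 0.96658 = 0.28364

0.284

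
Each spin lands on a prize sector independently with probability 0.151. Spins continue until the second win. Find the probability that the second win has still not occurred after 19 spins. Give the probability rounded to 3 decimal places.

0.195

Needing more than 19 spins ⇔ fewer than 2 successes in the first 19. With X ~ Binomial(19, 0.151), P(Y > 19) = P(X ≤ 1).
  k=0: C(19,0)·0.151^0·0.849^19 = 0.04459
  k=1: C(19,1)·0.151^1·0.849^18 = 0.15068
P(X ≤ 1) = 0.19528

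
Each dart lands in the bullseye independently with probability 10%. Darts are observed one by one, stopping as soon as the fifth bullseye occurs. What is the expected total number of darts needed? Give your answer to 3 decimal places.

Y = total darts until the fifth success; negative binomial with r=5, p=0.10.
E[Y] = r / p = 5 / 0.10 = 50.00000

50.000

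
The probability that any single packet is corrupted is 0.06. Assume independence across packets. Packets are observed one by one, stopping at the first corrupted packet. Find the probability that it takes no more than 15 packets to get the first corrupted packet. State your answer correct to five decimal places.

0.60471

Y = number of packets to the first success; geometric, p = 0.06.
P(Y ≤ 15) = 1 − (1−p)^15 = 1 − 0.3952918 = 0.6047082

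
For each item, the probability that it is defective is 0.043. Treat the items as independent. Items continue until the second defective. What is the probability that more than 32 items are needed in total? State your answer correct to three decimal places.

0.597

Needing more than 32 items ⇔ fewer than 2 successes in the first 32. With X ~ Binomial(32, 0.043), P(Y > 32) = P(X ≤ 1).
  k=0: C(32,0)·0.043^0·0.957^32 = 0.24501
  k=1: C(32,1)·0.043^1·0.957^31 = 0.35228
P(X ≤ 1) = 0.59729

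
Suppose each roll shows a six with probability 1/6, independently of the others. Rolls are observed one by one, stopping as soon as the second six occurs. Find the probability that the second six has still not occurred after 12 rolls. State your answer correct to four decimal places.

Needing more than 12 rolls ⇔ fewer than 2 successes in the first 12. With X ~ Binomial(12, 0.166667), P(Y > 12) = P(X ≤ 1).
  k=0: C(12,0)·0.166667^0·0.833333^12 = 0.112157
  k=1: C(12,1)·0.166667^1·0.833333^11 = 0.269176
P(X ≤ 1) = 0.381333

0.3813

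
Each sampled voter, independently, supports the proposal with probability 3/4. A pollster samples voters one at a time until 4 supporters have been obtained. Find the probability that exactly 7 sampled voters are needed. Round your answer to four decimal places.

0.0989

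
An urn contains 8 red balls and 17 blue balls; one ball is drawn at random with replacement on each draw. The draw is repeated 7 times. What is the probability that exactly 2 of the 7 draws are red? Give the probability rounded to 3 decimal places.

0.313

X ~ Binomial(n=7, p=0.32).
P(X=2) = C(7,2) · p^2 · (1−p)^5
= 21 · 0.1024 · 0.14539 = 0.31265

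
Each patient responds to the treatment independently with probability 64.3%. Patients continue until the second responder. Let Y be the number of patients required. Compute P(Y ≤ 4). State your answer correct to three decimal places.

0.867

Finishing within 4 patients ⇔ at least 2 successes in the first 4. With X ~ Binomial(4, 0.643), P(Y ≤ 4) = 1 − P(X ≤ 1).
  k=0: C(4,0)·0.643^0·0.357^4 = 0.01624
  k=1: C(4,1)·0.643^1·0.357^3 = 0.11702
1 − 0.13327 = 0.86673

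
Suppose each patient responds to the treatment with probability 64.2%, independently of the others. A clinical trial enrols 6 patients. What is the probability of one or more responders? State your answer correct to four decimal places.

0.9979

P(at least one) = 1 − P(none) = 1 − (1 − 0.642)^6
= 1 − 0.002105 = 0.997895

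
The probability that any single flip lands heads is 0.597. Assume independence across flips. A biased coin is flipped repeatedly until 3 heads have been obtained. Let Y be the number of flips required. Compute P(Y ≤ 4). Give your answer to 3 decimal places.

Finishing within 4 flips ⇔ at least 3 successes in the first 4. With X ~ Binomial(4, 0.597), P(Y ≤ 4) = 1 − P(X ≤ 2).
  k=0: C(4,0)·0.597^0·0.403^4 = 0.02638
  k=1: C(4,1)·0.597^1·0.403^3 = 0.15630
  k=2: C(4,2)·0.597^2·0.403^2 = 0.34730
1 − 0.52998 = 0.47002

0.470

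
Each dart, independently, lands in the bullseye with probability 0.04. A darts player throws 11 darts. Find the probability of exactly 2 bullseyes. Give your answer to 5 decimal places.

X ~ Binomial(n=11, p=0.04).
P(X=2) = C(11,2) · p^2 · (1−p)^9
= 55 · 0.0016 · 0.69253 = 0.0609430

0.06094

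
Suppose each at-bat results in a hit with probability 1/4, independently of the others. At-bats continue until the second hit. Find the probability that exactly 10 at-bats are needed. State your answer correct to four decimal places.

0.0563

Y = trial on which the second success occurs; negative binomial, r=2, p=0.25.
P(Y=10) = C(9,1) · p^2 · (1−p)^8
= 9 · 0.0625 · 0.10011 = 0.056314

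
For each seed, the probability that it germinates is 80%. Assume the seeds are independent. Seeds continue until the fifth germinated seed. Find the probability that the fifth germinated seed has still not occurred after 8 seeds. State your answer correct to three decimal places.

0.056

Needing more than 8 seeds ⇔ fewer than 5 successes in the first 8. With X ~ Binomial(8, 0.80), P(Y > 8) = P(X ≤ 4).
  k=0: C(8,0)·0.80^0·0.20^8 = 0.00000
  k=1: C(8,1)·0.80^1·0.20^7 = 0.00008
  k=2: C(8,2)·0.80^2·0.20^6 = 0.00115
  k=3: C(8,3)·0.80^3·0.20^5 = 0.00918
  k=4: C(8,4)·0.80^4·0.20^4 = 0.04588
P(X ≤ 4) = 0.05628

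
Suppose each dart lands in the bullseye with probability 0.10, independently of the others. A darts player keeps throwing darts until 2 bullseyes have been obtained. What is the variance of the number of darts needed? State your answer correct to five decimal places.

180.00000

Y = total darts until the second success; negative binomial with r=2, p=0.10.
Var(Y) = r(1−p)/p² = 2·0.90 / 0.10² = 180.0000000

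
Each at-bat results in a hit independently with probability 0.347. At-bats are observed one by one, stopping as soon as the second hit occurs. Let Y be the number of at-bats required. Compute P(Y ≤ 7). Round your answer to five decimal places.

0.76105

Finishing within 7 at-bats ⇔ at least 2 successes in the first 7. With X ~ Binomial(7, 0.347), P(Y ≤ 7) = 1 − P(X ≤ 1).
  k=0: C(7,0)·0.347^0·0.653^7 = 0.0506282
  k=1: C(7,1)·0.347^1·0.653^6 = 0.1883244
1 − 0.2389526 = 0.7610474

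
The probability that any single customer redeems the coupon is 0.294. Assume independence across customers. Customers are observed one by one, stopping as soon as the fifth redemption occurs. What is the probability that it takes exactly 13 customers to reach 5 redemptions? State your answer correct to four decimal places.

0.0671

Y = trial on which the fifth success occurs; negative binomial, r=5, p=0.294.
P(Y=13) = C(12,4) · p^5 · (1−p)^8
= 495 · 0.0021965 · 0.061722 = 0.067109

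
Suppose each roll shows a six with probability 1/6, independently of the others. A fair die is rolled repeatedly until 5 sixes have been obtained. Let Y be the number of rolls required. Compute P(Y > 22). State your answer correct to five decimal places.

Needing more than 22 rolls ⇔ fewer than 5 successes in the first 22. With X ~ Binomial(22, 0.166667), P(Y > 22) = P(X ≤ 4).
  k=0: C(22,0)·0.166667^0·0.833333^22 = 0.0181139
  k=1: C(22,1)·0.166667^1·0.833333^21 = 0.0797013
  k=2: C(22,2)·0.166667^2·0.833333^20 = 0.1673727
  k=3: C(22,3)·0.166667^3·0.833333^19 = 0.2231636
  k=4: C(22,4)·0.166667^4·0.833333^18 = 0.2120054
P(X ≤ 4) = 0.7003568

0.70036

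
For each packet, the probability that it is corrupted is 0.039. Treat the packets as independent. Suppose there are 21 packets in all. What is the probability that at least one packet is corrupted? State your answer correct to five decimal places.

0.56630

P(at least one) = 1 − P(none) = 1 − (1 − 0.039)^21
= 1 − 0.4337017 = 0.5662983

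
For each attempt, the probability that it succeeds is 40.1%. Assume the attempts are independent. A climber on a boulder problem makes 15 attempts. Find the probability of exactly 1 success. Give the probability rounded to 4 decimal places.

0.0046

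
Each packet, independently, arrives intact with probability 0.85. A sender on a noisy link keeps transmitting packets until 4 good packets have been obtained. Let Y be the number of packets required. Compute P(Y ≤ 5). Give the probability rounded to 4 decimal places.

0.8352

Finishing within 5 packets ⇔ at least 4 successes in the first 5. With X ~ Binomial(5, 0.85), P(Y ≤ 5) = 1 − P(X ≤ 3).
  k=0: C(5,0)·0.85^0·0.15^5 = 0.000076
  k=1: C(5,1)·0.85^1·0.15^4 = 0.002152
  k=2: C(5,2)·0.85^2·0.15^3 = 0.024384
  k=3: C(5,3)·0.85^3·0.15^2 = 0.138178
1 − 0.164790 = 0.835210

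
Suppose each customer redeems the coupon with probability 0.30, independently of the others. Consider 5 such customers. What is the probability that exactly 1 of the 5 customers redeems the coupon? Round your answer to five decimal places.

0.36015

X ~ Binomial(n=5, p=0.30).
P(X=1) = C(5,1) · p^1 · (1−p)^4
= 5 · 0.3 · 0.2401 = 0.3601500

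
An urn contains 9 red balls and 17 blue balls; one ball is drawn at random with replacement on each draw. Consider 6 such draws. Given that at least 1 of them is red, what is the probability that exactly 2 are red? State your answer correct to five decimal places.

0.35634

X ~ Binomial(6, 0.346154). Want P(X=2 | X≥1) = P(X=2) / P(X≥1).
P(X=2) = C(6,2)·0.346154^2·0.653846^4 = 0.3284974
P(X≥1) = 1 − 0.0781364 = 0.9218636
Ratio = 0.3284974 / 0.9218636 = 0.3563405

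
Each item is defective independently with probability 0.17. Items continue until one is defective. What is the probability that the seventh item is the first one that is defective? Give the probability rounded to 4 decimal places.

Geometric (trials to first success), p = 0.17.
P(Y = 7) = (1−p)^6 · p = 0.32694 · 0.17 = 0.055580

0.0556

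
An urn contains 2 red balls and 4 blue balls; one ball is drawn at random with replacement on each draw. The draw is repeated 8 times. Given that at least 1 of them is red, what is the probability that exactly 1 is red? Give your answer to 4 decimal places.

X ~ Binomial(8, 0.333333). Want P(X=1 | X≥1) = P(X=1) / P(X≥1).
P(X=1) = C(8,1)·0.333333^1·0.666667^7 = 0.156074
P(X≥1) = 1 − 0.039018 = 0.960982
Ratio = 0.156074 / 0.960982 = 0.162411

0.1624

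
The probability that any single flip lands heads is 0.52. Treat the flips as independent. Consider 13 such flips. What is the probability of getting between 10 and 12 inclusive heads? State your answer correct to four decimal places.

X ~ Binomial(13, 0.52); P(10 ≤ X ≤ 12) = Σ C(13,k) p^k (1−p)^(13−k) over k:
  k=10: C(13,10)·0.52^10·0.48^3 = 0.045722
  k=11: C(13,11)·0.52^11·0.48^2 = 0.013509
  k=12: C(13,12)·0.52^12·0.48^1 = 0.002439
Total = 0.061670

0.0617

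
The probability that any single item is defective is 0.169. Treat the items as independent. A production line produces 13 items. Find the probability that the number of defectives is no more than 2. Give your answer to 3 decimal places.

X ~ Binomial(13, 0.169); P(X ≤ 2) = Σ C(13,k) p^k (1−p)^(13−k) over k:
  k=0: C(13,0)·0.169^0·0.831^13 = 0.09012
  k=1: C(13,1)·0.169^1·0.831^12 = 0.23826
  k=2: C(13,2)·0.169^2·0.831^11 = 0.29072
Total = 0.61910

0.619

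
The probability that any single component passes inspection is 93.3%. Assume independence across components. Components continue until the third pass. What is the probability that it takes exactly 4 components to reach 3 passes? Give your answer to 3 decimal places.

0.163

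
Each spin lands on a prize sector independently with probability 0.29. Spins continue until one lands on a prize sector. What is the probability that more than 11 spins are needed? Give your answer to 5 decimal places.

0.02311

Y = number of spins to the first success; geometric, p = 0.29.
P(Y > 11) = P(first 11 all fail) = (1−p)^11 = 0.0231122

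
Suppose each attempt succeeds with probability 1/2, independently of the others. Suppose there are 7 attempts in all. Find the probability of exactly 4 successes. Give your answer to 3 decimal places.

0.273

X ~ Binomial(n=7, p=0.50).
P(X=4) = C(7,4) · p^4 · (1−p)^3
= 35 · 0.0625 · 0.125 = 0.27344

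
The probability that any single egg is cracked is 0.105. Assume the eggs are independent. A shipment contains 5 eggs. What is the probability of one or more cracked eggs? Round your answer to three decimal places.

0.426

P(at least one) = 1 − P(none) = 1 − (1 − 0.105)^5
= 1 − 0.57427 = 0.42573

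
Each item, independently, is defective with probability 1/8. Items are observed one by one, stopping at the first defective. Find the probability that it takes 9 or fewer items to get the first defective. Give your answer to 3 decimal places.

Y = number of items to the first success; geometric, p = 0.125.
P(Y ≤ 9) = 1 − (1−p)^9 = 1 − 0.30066 = 0.69934

0.699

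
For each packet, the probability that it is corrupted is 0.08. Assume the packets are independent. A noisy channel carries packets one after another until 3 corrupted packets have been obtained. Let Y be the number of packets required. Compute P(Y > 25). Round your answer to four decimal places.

0.6768

Needing more than 25 packets ⇔ fewer than 3 successes in the first 25. With X ~ Binomial(25, 0.08), P(Y > 25) = P(X ≤ 2).
  k=0: C(25,0)·0.08^0·0.92^25 = 0.124364
  k=1: C(25,1)·0.08^1·0.92^24 = 0.270357
  k=2: C(25,2)·0.08^2·0.92^23 = 0.282112
P(X ≤ 2) = 0.676833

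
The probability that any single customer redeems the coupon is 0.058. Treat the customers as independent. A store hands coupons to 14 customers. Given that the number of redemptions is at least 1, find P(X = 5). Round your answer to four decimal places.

0.0014

X ~ Binomial(14, 0.058). Want P(X=5 | X≥1) = P(X=5) / P(X≥1).
P(X=5) = C(14,5)·0.058^5·0.942^9 = 0.000767
P(X≥1) = 1 − 0.433224 = 0.566776
Ratio = 0.000767 / 0.566776 = 0.001354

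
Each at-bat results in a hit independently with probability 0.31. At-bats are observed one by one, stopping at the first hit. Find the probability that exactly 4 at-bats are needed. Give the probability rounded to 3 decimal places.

0.102

Geometric (trials to first success), p = 0.31.
P(Y = 4) = (1−p)^3 · p = 0.32851 · 0.31 = 0.10184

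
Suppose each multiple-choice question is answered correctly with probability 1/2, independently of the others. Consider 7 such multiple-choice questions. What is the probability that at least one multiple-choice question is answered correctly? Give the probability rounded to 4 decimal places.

0.9922

P(at least one) = 1 − P(none) = 1 − (1 − 0.50)^7
= 1 − 0.007812 = 0.992188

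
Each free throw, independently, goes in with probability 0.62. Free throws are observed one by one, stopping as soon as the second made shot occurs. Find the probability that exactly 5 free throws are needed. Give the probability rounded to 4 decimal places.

0.0844

Y = trial on which the second success occurs; negative binomial, r=2, p=0.62.
P(Y=5) = C(4,1) · p^2 · (1−p)^3
= 4 · 0.3844 · 0.054872 = 0.084371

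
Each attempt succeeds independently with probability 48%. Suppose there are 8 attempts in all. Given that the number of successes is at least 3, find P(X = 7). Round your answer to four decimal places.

X ~ Binomial(8, 0.48). Want P(X=7 | X≥3) = P(X=7) / P(X≥3).
P(X=7) = C(8,7)·0.48^7·0.52^1 = 0.024422
P(X≥3) = 1 − 0.005346 − 0.039478 − 0.127544 = 0.827632
Ratio = 0.024422 / 0.827632 = 0.029508

0.0295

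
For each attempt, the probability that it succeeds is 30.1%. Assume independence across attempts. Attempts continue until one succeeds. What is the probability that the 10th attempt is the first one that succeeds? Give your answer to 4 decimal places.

Geometric (trials to first success), p = 0.301.
P(Y = 10) = (1−p)^9 · p = 0.039838 · 0.301 = 0.011991

0.0120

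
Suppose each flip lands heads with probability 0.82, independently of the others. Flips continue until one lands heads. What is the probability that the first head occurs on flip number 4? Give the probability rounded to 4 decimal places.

Geometric (trials to first success), p = 0.82.
P(Y = 4) = (1−p)^3 · p = 0.005832 · 0.82 = 0.004782

0.0048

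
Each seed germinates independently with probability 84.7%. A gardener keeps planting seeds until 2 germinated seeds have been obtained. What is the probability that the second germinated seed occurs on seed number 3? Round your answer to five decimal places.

Y = trial on which the second success occurs; negative binomial, r=2, p=0.847.
P(Y=3) = C(2,1) · p^2 · (1−p)^1
= 2 · 0.71741 · 0.153 = 0.2195272

0.21953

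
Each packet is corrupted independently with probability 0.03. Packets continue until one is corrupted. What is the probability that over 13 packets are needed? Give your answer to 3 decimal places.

0.673

Y = number of packets to the first success; geometric, p = 0.03.
P(Y > 13) = P(first 13 all fail) = (1−p)^13 = 0.67303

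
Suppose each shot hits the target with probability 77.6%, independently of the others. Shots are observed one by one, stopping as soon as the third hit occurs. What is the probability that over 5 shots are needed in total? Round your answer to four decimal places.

Needing more than 5 shots ⇔ fewer than 3 successes in the first 5. With X ~ Binomial(5, 0.776), P(Y > 5) = P(X ≤ 2).
  k=0: C(5,0)·0.776^0·0.224^5 = 0.000564
  k=1: C(5,1)·0.776^1·0.224^4 = 0.009768
  k=2: C(5,2)·0.776^2·0.224^3 = 0.067681
P(X ≤ 2) = 0.078013

0.0780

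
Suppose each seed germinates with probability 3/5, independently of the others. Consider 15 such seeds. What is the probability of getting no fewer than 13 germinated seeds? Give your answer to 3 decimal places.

X ~ Binomial(15, 0.60); P(X ≥ 13) = Σ C(15,k) p^k (1−p)^(15−k) over k:
  k=13: C(15,13)·0.60^13·0.40^2 = 0.02194
  k=14: C(15,14)·0.60^14·0.40^1 = 0.00470
  k=15: C(15,15)·0.60^15·0.40^0 = 0.00047
Total = 0.02711

0.027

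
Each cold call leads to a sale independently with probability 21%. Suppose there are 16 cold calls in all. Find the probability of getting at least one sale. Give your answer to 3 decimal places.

0.977

P(at least one) = 1 − P(none) = 1 − (1 − 0.21)^16
= 1 − 0.02302 = 0.97698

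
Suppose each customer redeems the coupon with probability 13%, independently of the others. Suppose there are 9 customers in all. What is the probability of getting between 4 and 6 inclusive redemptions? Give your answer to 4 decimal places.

X ~ Binomial(9, 0.13); P(4 ≤ X ≤ 6) = Σ C(9,k) p^k (1−p)^(9−k) over k:
  k=4: C(9,4)·0.13^4·0.87^5 = 0.017937
  k=5: C(9,5)·0.13^5·0.87^4 = 0.002680
  k=6: C(9,6)·0.13^6·0.87^3 = 0.000267
Total = 0.020884

0.0209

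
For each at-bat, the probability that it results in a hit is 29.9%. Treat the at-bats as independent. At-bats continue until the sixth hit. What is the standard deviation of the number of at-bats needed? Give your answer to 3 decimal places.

Y = total at-bats until the sixth success; negative binomial with r=6, p=0.299.
SD(Y) = √[r(1−p)/p²] = √(47.04645) = 6.85904

6.859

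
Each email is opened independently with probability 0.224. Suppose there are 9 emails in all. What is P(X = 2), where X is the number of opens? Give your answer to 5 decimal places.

0.30608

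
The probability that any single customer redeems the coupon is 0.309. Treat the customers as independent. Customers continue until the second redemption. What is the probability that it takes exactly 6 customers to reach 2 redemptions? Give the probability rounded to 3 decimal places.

0.109

Y = trial on which the second success occurs; negative binomial, r=2, p=0.309.
P(Y=6) = C(5,1) · p^2 · (1−p)^4
= 5 · 0.095481 · 0.22799 = 0.10884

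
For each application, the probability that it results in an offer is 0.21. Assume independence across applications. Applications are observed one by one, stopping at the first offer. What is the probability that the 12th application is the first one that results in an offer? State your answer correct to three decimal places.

0.016

Geometric (trials to first success), p = 0.21.
P(Y = 12) = (1−p)^11 · p = 0.074799 · 0.21 = 0.01571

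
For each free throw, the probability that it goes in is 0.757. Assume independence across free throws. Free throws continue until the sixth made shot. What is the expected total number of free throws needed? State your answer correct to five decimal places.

Y = total free throws until the sixth success; negative binomial with r=6, p=0.757.
E[Y] = r / p = 6 / 0.757 = 7.9260238

7.92602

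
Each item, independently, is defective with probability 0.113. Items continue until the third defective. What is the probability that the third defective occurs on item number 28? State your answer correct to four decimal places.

Y = trial on which the third success occurs; negative binomial, r=3, p=0.113.
P(Y=28) = C(27,2) · p^3 · (1−p)^25
= 351 · 0.0014429 · 0.049899 = 0.025272

0.0253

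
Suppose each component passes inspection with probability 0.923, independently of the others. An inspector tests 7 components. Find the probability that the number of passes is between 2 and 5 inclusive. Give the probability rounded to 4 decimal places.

0.0960

X ~ Binomial(7, 0.923); P(2 ≤ X ≤ 5) = Σ C(7,k) p^k (1−p)^(7−k) over k:
  k=2: C(7,2)·0.923^2·0.077^5 = 0.000048
  k=3: C(7,3)·0.923^3·0.077^4 = 0.000967
  k=4: C(7,4)·0.923^4·0.077^3 = 0.011597
  k=5: C(7,5)·0.923^5·0.077^2 = 0.083408
Total = 0.096021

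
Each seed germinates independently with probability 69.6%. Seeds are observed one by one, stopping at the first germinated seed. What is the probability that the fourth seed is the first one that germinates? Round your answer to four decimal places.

Geometric (trials to first success), p = 0.696.
P(Y = 4) = (1−p)^3 · p = 0.028094 · 0.696 = 0.019554

0.0196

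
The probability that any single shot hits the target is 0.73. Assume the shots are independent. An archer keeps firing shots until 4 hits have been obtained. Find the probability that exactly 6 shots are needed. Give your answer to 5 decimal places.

Y = trial on which the fourth success occurs; negative binomial, r=4, p=0.73.
P(Y=6) = C(5,3) · p^4 · (1−p)^2
= 10 · 0.28398 · 0.0729 = 0.2070232

0.20702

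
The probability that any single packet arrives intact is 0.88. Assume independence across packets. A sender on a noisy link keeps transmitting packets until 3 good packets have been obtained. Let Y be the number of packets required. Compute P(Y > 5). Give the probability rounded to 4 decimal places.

0.0143

Needing more than 5 packets ⇔ fewer than 3 successes in the first 5. With X ~ Binomial(5, 0.88), P(Y > 5) = P(X ≤ 2).
  k=0: C(5,0)·0.88^0·0.12^5 = 0.000025
  k=1: C(5,1)·0.88^1·0.12^4 = 0.000912
  k=2: C(5,2)·0.88^2·0.12^3 = 0.013382
P(X ≤ 2) = 0.014319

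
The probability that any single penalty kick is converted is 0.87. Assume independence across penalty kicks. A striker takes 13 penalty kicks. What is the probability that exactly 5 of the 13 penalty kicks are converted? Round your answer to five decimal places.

0.00005

X ~ Binomial(n=13, p=0.87).
P(X=5) = C(13,5) · p^5 · (1−p)^8
= 1287 · 0.49842 · 8.1573e-08 = 0.0000523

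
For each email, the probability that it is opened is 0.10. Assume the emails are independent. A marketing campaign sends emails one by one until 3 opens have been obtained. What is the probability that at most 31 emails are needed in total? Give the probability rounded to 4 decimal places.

0.6114

Finishing within 31 emails ⇔ at least 3 successes in the first 31. With X ~ Binomial(31, 0.10), P(Y ≤ 31) = 1 − P(X ≤ 2).
  k=0: C(31,0)·0.10^0·0.90^31 = 0.038152
  k=1: C(31,1)·0.10^1·0.90^30 = 0.131413
  k=2: C(31,2)·0.10^2·0.90^29 = 0.219021
1 − 0.388586 = 0.611414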